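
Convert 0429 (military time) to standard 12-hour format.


4:29 AM

Hour: 4
4 < 12 → AM


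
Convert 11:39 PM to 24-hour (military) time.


Input: 11:39 PM
PM: 11 + 12 = 23

23:39


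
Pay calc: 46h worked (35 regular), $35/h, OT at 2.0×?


Regular: 35h × $35 = $1225.00
Overtime: 46 - 35 = 11h
OT pay: 11h × $35 × 2.0 = $770.00
Total = $1225.00 + $770.00 = $1995.00

$1995.00


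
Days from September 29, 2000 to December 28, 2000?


90 days

From September 29, 2000 to December 28, 2000
Rest of September 2000: 30 - 29 = 1
Full months: October 31, November 30
Days into December 2000: 28
Total = 1 + 31 + 30 + 28 = 90 days


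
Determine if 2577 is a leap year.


Rules: divisible by 4 AND (not by 100 OR by 400)
2577 ÷ 4 = 644 remainder 1 → not divisible by 4
Not divisible by 4 → not a leap year

No


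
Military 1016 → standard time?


Hour: 10
10 < 12 → AM

10:16 AM


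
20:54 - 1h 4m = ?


Start: 1254 minutes from midnight
Subtract: 64 minutes
Remaining: 1254 - 64 = 1190
Hours: 19, Minutes: 50

19:50


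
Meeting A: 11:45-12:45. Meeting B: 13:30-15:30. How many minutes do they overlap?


0 minutes

Meeting A: 705-765 (in minutes from midnight)
Meeting B: 810-930
Overlap start = max(705, 810) = 810
Overlap end = min(765, 930) = 765
Overlap = max(0, 765 - 810) = 0 min


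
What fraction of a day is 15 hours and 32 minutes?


0.6472 (64.72%)

Total minutes: 15×60 + 32 = 932
Day = 24×60 = 1440 minutes
Fraction = 932/1440 ≈ 0.6472
As a percentage: 932/1440 × 100 ≈ 64.72%


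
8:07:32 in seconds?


Hours: 8 × 3600 = 28800
Minutes: 7 × 60 = 420
Seconds: 32
Total = 28800 + 420 + 32 = 29252

29252 seconds


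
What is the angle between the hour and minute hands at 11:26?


173.0°

Hour hand = 11×30 + 26×0.5 = 343.0°
Minute hand = 26×6 = 156°
Difference = |343.0 - 156| = 187.0°
Since > 180°: 360 - 187.0 = 173.0°


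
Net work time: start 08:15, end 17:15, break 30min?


8h 30m (510 minutes)

Total time = (17×60+15) - (8×60+15)
= 1035 - 495 = 540 min
Minus break: 540 - 30 = 510 min
= 8h 30m


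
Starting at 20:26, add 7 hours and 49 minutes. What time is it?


Start: 1226 minutes from midnight
Add: 469 minutes
Total: 1695 minutes
Hours: 1695 ÷ 60 = 28 remainder 15
28 ≥ 24 → 28 - 24 = 4 (next day)

04:15 (next day)


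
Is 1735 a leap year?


No

Rules: divisible by 4 AND (not by 100 OR by 400)
1735 ÷ 4 = 433 remainder 3 → not divisible by 4
Not divisible by 4 → not a leap year


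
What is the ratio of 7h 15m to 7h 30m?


Duration 1: 435 minutes
Duration 2: 450 minutes
Ratio = 435:450
GCD = 15
Simplified = 29:30
As a decimal: 29/30 ≈ 0.97

29:30 (0.97)


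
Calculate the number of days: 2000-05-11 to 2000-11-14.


From May 11, 2000 to November 14, 2000
Rest of May 2000: 31 - 11 = 20
Full months: June 30, July 31, August 31, September 30, October 31
Days into November 2000: 14
Total = 20 + 30 + 31 + 31 + 30 + 31 + 14 = 187 days

187 days


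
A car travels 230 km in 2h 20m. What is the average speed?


98.6 km/h

Distance: 230 km
Time: 2h 20m = 140 min = 140/60 = 7/3 hours
Speed = 230 ÷ (7/3) = 230 × 3 / 7 = 690/7 ≈ 98.6 km/h


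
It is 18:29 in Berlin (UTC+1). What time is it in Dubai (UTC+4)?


Time difference = UTC+4 - UTC+1 = +3 hours
New hour = (18 + 3) mod 24
= 21 mod 24 = 21
Minutes unchanged → 21:29

21:29


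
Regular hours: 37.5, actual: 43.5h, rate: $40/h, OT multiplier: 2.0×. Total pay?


$1980.00

Regular: 37.5h × $40 = $1500.00
Overtime: 43.5 - 37.5 = 6.0h
OT pay: 6.0h × $40 × 2.0 = $480.00
Total = $1500.00 + $480.00 = $1980.00


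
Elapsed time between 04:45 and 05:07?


0h 22m

End time in minutes: 5×60 + 7 = 307
Start time in minutes: 4×60 + 45 = 285
Difference = 307 - 285 = 22 minutes
= 0 hours 22 minutes


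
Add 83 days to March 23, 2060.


June 14, 2060

Start: March 23, 2060
Add 83 days
March 23 → April 1: 31 - 23 + 1 = 9 days (83 - 9 = 74 left)
April 1 → May 1: 30 - 1 + 1 = 30 days (74 - 30 = 44 left)
May 1 → June 1: 31 - 1 + 1 = 31 days (44 - 31 = 13 left)
June 1 + 13 = June 14, 2060


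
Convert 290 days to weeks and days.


41 weeks 3 days

Weeks: 290 ÷ 7 = 41 remainder 3


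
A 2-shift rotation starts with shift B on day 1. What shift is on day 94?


Shifts: A, B
Start: B (index 1)
Day 94: (1 + 94 - 1) mod 2
= 94 mod 2
= 0
Index 0 → shift A

Shift A


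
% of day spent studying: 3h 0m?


Time: 180 minutes
Day: 1440 minutes
Percentage = (180/1440) × 100 = 12.5%

12.5%


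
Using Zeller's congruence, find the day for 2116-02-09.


Zeller's congruence:
q=9, m=14, k=15, j=21
h = (9 + ⌊13×15/5⌋ + 15 + ⌊15/4⌋ + ⌊21/4⌋ - 2×21) mod 7
= (9 + 39 + 15 + 3 + 5 - 42) mod 7
= 29 mod 7 = 1
h=1 → Sunday

Sunday


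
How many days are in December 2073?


31 days

Month: December (month 12)
December has 31 days


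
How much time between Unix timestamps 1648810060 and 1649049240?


239180 seconds (66.4 hours / 2.77 days)

Difference = 1649049240 - 1648810060 = 239180 seconds
In hours: 239180 / 3600 ≈ 66.4
In days: 239180 / 86400 ≈ 2.77


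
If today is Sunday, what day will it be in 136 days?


Start: Sunday (index 6)
(6 + 136) mod 7
= 142 mod 7
= 2
Index 2 → Wednesday

Wednesday


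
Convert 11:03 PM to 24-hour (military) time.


Input: 11:03 PM
PM: 11 + 12 = 23

23:03


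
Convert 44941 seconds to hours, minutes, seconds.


12h 29m 1s

Hours: 44941 ÷ 3600 = 12 remainder 1741
Minutes: 1741 ÷ 60 = 29 remainder 1
Seconds: 1


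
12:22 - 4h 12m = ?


08:10

Start: 742 minutes from midnight
Subtract: 252 minutes
Remaining: 742 - 252 = 490
Hours: 8, Minutes: 10


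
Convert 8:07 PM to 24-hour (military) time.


20:07

Input: 8:07 PM
PM: 8 + 12 = 20


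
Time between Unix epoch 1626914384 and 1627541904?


627520 seconds (174.3 hours / 7.26 days)

Difference = 1627541904 - 1626914384 = 627520 seconds
In hours: 627520 / 3600 ≈ 174.3
In days: 627520 / 86400 ≈ 7.26


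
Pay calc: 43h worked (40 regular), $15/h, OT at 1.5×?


$667.50

Regular: 40h × $15 = $600.00
Overtime: 43 - 40 = 3h
OT pay: 3h × $15 × 1.5 = $67.50
Total = $600.00 + $67.50 = $667.50


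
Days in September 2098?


Month: September (month 9)
September has 30 days

30 days


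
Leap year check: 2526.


Rules: divisible by 4 AND (not by 100 OR by 400)
2526 ÷ 4 = 631 remainder 2 → not divisible by 4
Not divisible by 4 → not a leap year

No


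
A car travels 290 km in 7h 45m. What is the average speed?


Distance: 290 km
Time: 7h 45m = 465 min = 465/60 = 31/4 hours
Speed = 290 ÷ (31/4) = 290 × 4 / 31 = 1160/31 ≈ 37.4 km/h

37.4 km/h


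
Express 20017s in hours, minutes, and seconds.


Hours: 20017 ÷ 3600 = 5 remainder 2017
Minutes: 2017 ÷ 60 = 33 remainder 37
Seconds: 37

5h 33m 37s


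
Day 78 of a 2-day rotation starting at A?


Shift B

Shifts: A, B
Start: A (index 0)
Day 78: (0 + 78 - 1) mod 2
= 77 mod 2
= 1
Index 1 → shift B


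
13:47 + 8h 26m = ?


Start: 827 minutes from midnight
Add: 506 minutes
Total: 1333 minutes
Hours: 1333 ÷ 60 = 22 remainder 13

22:13


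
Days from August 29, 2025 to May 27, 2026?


271 days

From August 29, 2025 to May 27, 2026
Rest of August 2025: 31 - 29 = 2
Full months: September 30, October 31, November 30, December 31, January 31, February 2026 28, March 31, April 30
Days into May 2026: 27
Total = 2 + 30 + 31 + 30 + 31 + 31 + 28 + 31 + 30 + 27 = 271 days


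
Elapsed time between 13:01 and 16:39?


End time in minutes: 16×60 + 39 = 999
Start time in minutes: 13×60 + 1 = 781
Difference = 999 - 781 = 218 minutes
= 3 hours 38 minutes

3h 38m


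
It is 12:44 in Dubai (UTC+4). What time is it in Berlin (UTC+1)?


Time difference = UTC+1 - UTC+4 = -3 hours
New hour = (12 -3) mod 24
= 9 mod 24 = 9
Minutes unchanged → 09:44

09:44


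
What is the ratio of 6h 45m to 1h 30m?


Duration 1: 405 minutes
Duration 2: 90 minutes
Ratio = 405:90
GCD = 45
Simplified = 9:2
As a decimal: 9/2 = 4.50

9:2 (4.50)


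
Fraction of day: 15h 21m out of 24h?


0.6396 (63.96%)

Total minutes: 15×60 + 21 = 921
Day = 24×60 = 1440 minutes
Fraction = 921/1440 ≈ 0.6396
As a percentage: 921/1440 × 100 ≈ 63.96%


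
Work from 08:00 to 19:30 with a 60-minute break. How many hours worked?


10h 30m (630 minutes)

Total time = (19×60+30) - (8×60+0)
= 1170 - 480 = 690 min
Minus break: 690 - 60 = 630 min
= 10h 30m


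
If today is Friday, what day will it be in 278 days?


Start: Friday (index 4)
(4 + 278) mod 7
= 282 mod 7
= 2
Index 2 → Wednesday

Wednesday


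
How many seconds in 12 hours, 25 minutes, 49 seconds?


44749 seconds

Hours: 12 × 3600 = 43200
Minutes: 25 × 60 = 1500
Seconds: 49
Total = 43200 + 1500 + 49 = 44749


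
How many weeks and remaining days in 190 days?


Weeks: 190 ÷ 7 = 27 remainder 1

27 weeks 1 days


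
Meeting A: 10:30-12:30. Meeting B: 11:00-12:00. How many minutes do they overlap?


60 minutes

Meeting A: 630-750 (in minutes from midnight)
Meeting B: 660-720
Overlap start = max(630, 660) = 660
Overlap end = min(750, 720) = 720
Overlap = max(0, 720 - 660) = 60 min


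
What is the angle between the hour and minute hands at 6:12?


114.0°

Hour hand = 6×30 + 12×0.5 = 186.0°
Minute hand = 12×6 = 72°
Difference = |186.0 - 72| = 114.0°


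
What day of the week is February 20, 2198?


Tuesday

Zeller's congruence:
q=20, m=14, k=97, j=21
h = (20 + ⌊13×15/5⌋ + 97 + ⌊97/4⌋ + ⌊21/4⌋ - 2×21) mod 7
= (20 + 39 + 97 + 24 + 5 - 42) mod 7
= 143 mod 7 = 3
h=3 → Tuesday


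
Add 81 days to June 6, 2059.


Start: June 6, 2059
Add 81 days
June 6 → July 1: 30 - 6 + 1 = 25 days (81 - 25 = 56 left)
July 1 → August 1: 31 - 1 + 1 = 31 days (56 - 31 = 25 left)
August 1 + 25 = August 26, 2059

August 26, 2059


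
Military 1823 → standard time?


Hour: 18
18 - 12 = 6 → PM

6:23 PM


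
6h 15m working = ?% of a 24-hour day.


26.0%

Time: 375 minutes
Day: 1440 minutes
Percentage = (375/1440) × 100 ≈ 26.0%


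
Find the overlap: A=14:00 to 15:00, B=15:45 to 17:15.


Meeting A: 840-900 (in minutes from midnight)
Meeting B: 945-1035
Overlap start = max(840, 945) = 945
Overlap end = min(900, 1035) = 900
Overlap = max(0, 900 - 945) = 0 min

0 minutes


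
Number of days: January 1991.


31 days

Month: January (month 1)
January has 31 days


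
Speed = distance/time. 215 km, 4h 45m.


Distance: 215 km
Time: 4h 45m = 285 min = 285/60 = 19/4 hours
Speed = 215 ÷ (19/4) = 215 × 4 / 19 = 860/19 ≈ 45.3 km/h

45.3 km/h


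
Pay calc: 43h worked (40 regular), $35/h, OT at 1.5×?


$1557.50

Regular: 40h × $35 = $1400.00
Overtime: 43 - 40 = 3h
OT pay: 3h × $35 × 1.5 = $157.50
Total = $1400.00 + $157.50 = $1557.50


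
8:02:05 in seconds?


28925 seconds

Hours: 8 × 3600 = 28800
Minutes: 2 × 60 = 120
Seconds: 5
Total = 28800 + 120 + 5 = 28925


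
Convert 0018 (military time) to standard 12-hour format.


Hour: 0
0 → 12 AM (midnight)

12:18 AM


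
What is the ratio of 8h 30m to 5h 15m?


34:21 (1.62)

Duration 1: 510 minutes
Duration 2: 315 minutes
Ratio = 510:315
GCD = 15
Simplified = 34:21
As a decimal: 34/21 ≈ 1.62


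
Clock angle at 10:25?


Hour hand = 10×30 + 25×0.5 = 312.5°
Minute hand = 25×6 = 150°
Difference = |312.5 - 150| = 162.5°

162.5°


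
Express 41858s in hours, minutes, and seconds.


11h 37m 38s

Hours: 41858 ÷ 3600 = 11 remainder 2258
Minutes: 2258 ÷ 60 = 37 remainder 38
Seconds: 38


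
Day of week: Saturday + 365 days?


Start: Saturday (index 5)
(5 + 365) mod 7
= 370 mod 7
= 6
Index 6 → Sunday

Sunday


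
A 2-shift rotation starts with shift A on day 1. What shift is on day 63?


Shift A

Shifts: A, B
Start: A (index 0)
Day 63: (0 + 63 - 1) mod 2
= 62 mod 2
= 0
Index 0 → shift A


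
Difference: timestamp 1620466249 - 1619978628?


Difference = 1620466249 - 1619978628 = 487621 seconds
In hours: 487621 / 3600 ≈ 135.5
In days: 487621 / 86400 ≈ 5.64

487621 seconds (135.5 hours / 5.64 days)


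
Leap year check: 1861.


Rules: divisible by 4 AND (not by 100 OR by 400)
1861 ÷ 4 = 465 remainder 1 → not divisible by 4
Not divisible by 4 → not a leap year

No


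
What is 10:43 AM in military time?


10:43

Input: 10:43 AM
AM hour stays: 10


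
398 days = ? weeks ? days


Weeks: 398 ÷ 7 = 56 remainder 6

56 weeks 6 days


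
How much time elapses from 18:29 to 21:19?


2h 50m

End time in minutes: 21×60 + 19 = 1279
Start time in minutes: 18×60 + 29 = 1109
Difference = 1279 - 1109 = 170 minutes
= 2 hours 50 minutes


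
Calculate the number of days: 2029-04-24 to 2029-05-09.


15 days

From April 24, 2029 to May 9, 2029
Rest of April 2029: 30 - 24 = 6
Days into May 2029: 9
Total = 6 + 9 = 15 days


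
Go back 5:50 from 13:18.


Start: 798 minutes from midnight
Subtract: 350 minutes
Remaining: 798 - 350 = 448
Hours: 7, Minutes: 28

07:28


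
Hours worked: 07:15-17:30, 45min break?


Total time = (17×60+30) - (7×60+15)
= 1050 - 435 = 615 min
Minus break: 615 - 45 = 570 min
= 9h 30m

9h 30m (570 minutes)


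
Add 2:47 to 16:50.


Start: 1010 minutes from midnight
Add: 167 minutes
Total: 1177 minutes
Hours: 1177 ÷ 60 = 19 remainder 37

19:37


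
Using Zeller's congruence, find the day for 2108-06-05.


Tuesday

Zeller's congruence:
q=5, m=6, k=8, j=21
h = (5 + ⌊13×7/5⌋ + 8 + ⌊8/4⌋ + ⌊21/4⌋ - 2×21) mod 7
= (5 + 18 + 8 + 2 + 5 - 42) mod 7
= -4 mod 7 = 3
h=3 → Tuesday


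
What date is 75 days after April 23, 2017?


July 7, 2017

Start: April 23, 2017
Add 75 days
April 23 → May 1: 30 - 23 + 1 = 8 days (75 - 8 = 67 left)
May 1 → June 1: 31 - 1 + 1 = 31 days (67 - 31 = 36 left)
June 1 → July 1: 30 - 1 + 1 = 30 days (36 - 30 = 6 left)
July 1 + 6 = July 7, 2017


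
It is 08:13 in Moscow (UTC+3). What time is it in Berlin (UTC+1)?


06:13

Time difference = UTC+1 - UTC+3 = -2 hours
New hour = (8 -2) mod 24
= 6 mod 24 = 6
Minutes unchanged → 06:13


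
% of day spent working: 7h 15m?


Time: 435 minutes
Day: 1440 minutes
Percentage = (435/1440) × 100 ≈ 30.2%

30.2%


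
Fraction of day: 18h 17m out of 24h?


Total minutes: 18×60 + 17 = 1097
Day = 24×60 = 1440 minutes
Fraction = 1097/1440 ≈ 0.7618
As a percentage: 1097/1440 × 100 ≈ 76.18%

0.7618 (76.18%)


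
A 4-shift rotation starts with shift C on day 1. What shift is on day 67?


Shift A

Shifts: A, B, C, D
Start: C (index 2)
Day 67: (2 + 67 - 1) mod 4
= 68 mod 4
= 0
Index 0 → shift A


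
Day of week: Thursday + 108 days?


Start: Thursday (index 3)
(3 + 108) mod 7
= 111 mod 7
= 6
Index 6 → Sunday

Sunday


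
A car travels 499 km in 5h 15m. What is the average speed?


Distance: 499 km
Time: 5h 15m = 315 min = 315/60 = 21/4 hours
Speed = 499 ÷ (21/4) = 499 × 4 / 21 = 1996/21 ≈ 95.0 km/h

95.0 km/h


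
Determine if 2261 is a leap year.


No

Rules: divisible by 4 AND (not by 100 OR by 400)
2261 ÷ 4 = 565 remainder 1 → not divisible by 4
Not divisible by 4 → not a leap year


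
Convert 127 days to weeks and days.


18 weeks 1 days

Weeks: 127 ÷ 7 = 18 remainder 1


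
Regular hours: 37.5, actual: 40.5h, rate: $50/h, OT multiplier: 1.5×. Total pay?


Regular: 37.5h × $50 = $1875.00
Overtime: 40.5 - 37.5 = 3.0h
OT pay: 3.0h × $50 × 1.5 = $225.00
Total = $1875.00 + $225.00 = $2100.00

$2100.00


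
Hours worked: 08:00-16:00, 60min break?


Total time = (16×60+0) - (8×60+0)
= 960 - 480 = 480 min
Minus break: 480 - 60 = 420 min
= 7h 0m

7h 0m (420 minutes)


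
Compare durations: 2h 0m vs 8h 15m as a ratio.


8:33 (0.24)

Duration 1: 120 minutes
Duration 2: 495 minutes
Ratio = 120:495
GCD = 15
Simplified = 8:33
As a decimal: 8/33 ≈ 0.24


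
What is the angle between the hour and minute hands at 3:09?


40.5°

Hour hand = 3×30 + 9×0.5 = 94.5°
Minute hand = 9×6 = 54°
Difference = |94.5 - 54| = 40.5°


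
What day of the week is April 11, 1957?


Thursday

Zeller's congruence:
q=11, m=4, k=57, j=19
h = (11 + ⌊13×5/5⌋ + 57 + ⌊57/4⌋ + ⌊19/4⌋ - 2×19) mod 7
= (11 + 13 + 57 + 14 + 4 - 38) mod 7
= 61 mod 7 = 5
h=5 → Thursday


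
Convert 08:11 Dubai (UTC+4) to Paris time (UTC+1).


05:11

Time difference = UTC+1 - UTC+4 = -3 hours
New hour = (8 -3) mod 24
= 5 mod 24 = 5
Minutes unchanged → 05:11


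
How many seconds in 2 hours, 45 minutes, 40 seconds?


Hours: 2 × 3600 = 7200
Minutes: 45 × 60 = 2700
Seconds: 40
Total = 7200 + 2700 + 40 = 9940

9940 seconds


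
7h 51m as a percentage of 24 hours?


0.3271 (32.71%)

Total minutes: 7×60 + 51 = 471
Day = 24×60 = 1440 minutes
Fraction = 471/1440 ≈ 0.3271
As a percentage: 471/1440 × 100 ≈ 32.71%


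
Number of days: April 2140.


Month: April (month 4)
April has 30 days

30 days


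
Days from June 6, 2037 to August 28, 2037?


83 days

From June 6, 2037 to August 28, 2037
Rest of June 2037: 30 - 6 = 24
Full months: July 31
Days into August 2037: 28
Total = 24 + 31 + 28 = 83 days


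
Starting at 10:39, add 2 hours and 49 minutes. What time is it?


Start: 639 minutes from midnight
Add: 169 minutes
Total: 808 minutes
Hours: 808 ÷ 60 = 13 remainder 28

13:28


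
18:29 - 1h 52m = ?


16:37

Start: 1109 minutes from midnight
Subtract: 112 minutes
Remaining: 1109 - 112 = 997
Hours: 16, Minutes: 37


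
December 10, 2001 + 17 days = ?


December 27, 2001

Start: December 10, 2001
Add 17 days
December 10 + 17 = December 27, 2001


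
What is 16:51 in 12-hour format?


Hour: 16
16 - 12 = 4 → PM

4:51 PM


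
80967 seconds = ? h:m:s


Hours: 80967 ÷ 3600 = 22 remainder 1767
Minutes: 1767 ÷ 60 = 29 remainder 27
Seconds: 27

22h 29m 27s


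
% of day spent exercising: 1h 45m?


7.3%

Time: 105 minutes
Day: 1440 minutes
Percentage = (105/1440) × 100 ≈ 7.3%


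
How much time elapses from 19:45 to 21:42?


1h 57m

End time in minutes: 21×60 + 42 = 1302
Start time in minutes: 19×60 + 45 = 1185
Difference = 1302 - 1185 = 117 minutes
= 1 hours 57 minutes


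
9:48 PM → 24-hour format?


Input: 9:48 PM
PM: 9 + 12 = 21

21:48


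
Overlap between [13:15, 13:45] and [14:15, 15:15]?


0 minutes

Meeting A: 795-825 (in minutes from midnight)
Meeting B: 855-915
Overlap start = max(795, 855) = 855
Overlap end = min(825, 915) = 825
Overlap = max(0, 825 - 855) = 0 min


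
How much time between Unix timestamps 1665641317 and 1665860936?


Difference = 1665860936 - 1665641317 = 219619 seconds
In hours: 219619 / 3600 ≈ 61.0
In days: 219619 / 86400 ≈ 2.54

219619 seconds (61.0 hours / 2.54 days)


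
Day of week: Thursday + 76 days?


Wednesday

Start: Thursday (index 3)
(3 + 76) mod 7
= 79 mod 7
= 2
Index 2 → Wednesday


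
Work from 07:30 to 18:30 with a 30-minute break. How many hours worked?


10h 30m (630 minutes)

Total time = (18×60+30) - (7×60+30)
= 1110 - 450 = 660 min
Minus break: 660 - 30 = 630 min
= 10h 30m


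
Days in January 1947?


Month: January (month 1)
January has 31 days

31 days


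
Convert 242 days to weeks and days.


Weeks: 242 ÷ 7 = 34 remainder 4

34 weeks 4 days


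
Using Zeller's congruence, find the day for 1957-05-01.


Zeller's congruence:
q=1, m=5, k=57, j=19
h = (1 + ⌊13×6/5⌋ + 57 + ⌊57/4⌋ + ⌊19/4⌋ - 2×19) mod 7
= (1 + 15 + 57 + 14 + 4 - 38) mod 7
= 53 mod 7 = 4
h=4 → Wednesday

Wednesday


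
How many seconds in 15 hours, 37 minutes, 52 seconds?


56272 seconds

Hours: 15 × 3600 = 54000
Minutes: 37 × 60 = 2220
Seconds: 52
Total = 54000 + 2220 + 52 = 56272


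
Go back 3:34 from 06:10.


Start: 370 minutes from midnight
Subtract: 214 minutes
Remaining: 370 - 214 = 156
Hours: 2, Minutes: 36

02:36


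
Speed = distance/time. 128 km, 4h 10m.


30.7 km/h

Distance: 128 km
Time: 4h 10m = 250 min = 250/60 = 25/6 hours
Speed = 128 ÷ (25/6) = 128 × 6 / 25 = 768/25 ≈ 30.7 km/h


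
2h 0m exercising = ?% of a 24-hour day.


8.3%

Time: 120 minutes
Day: 1440 minutes
Percentage = (120/1440) × 100 ≈ 8.3%


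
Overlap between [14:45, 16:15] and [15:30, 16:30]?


Meeting A: 885-975 (in minutes from midnight)
Meeting B: 930-990
Overlap start = max(885, 930) = 930
Overlap end = min(975, 990) = 975
Overlap = max(0, 975 - 930) = 45 min

45 minutes


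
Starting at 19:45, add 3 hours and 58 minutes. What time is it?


Start: 1185 minutes from midnight
Add: 238 minutes
Total: 1423 minutes
Hours: 1423 ÷ 60 = 23 remainder 43

23:43


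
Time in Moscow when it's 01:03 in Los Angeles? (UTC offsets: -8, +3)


Time difference = UTC+3 - UTC-8 = +11 hours
New hour = (1 + 11) mod 24
= 12 mod 24 = 12
Minutes unchanged → 12:03

12:03


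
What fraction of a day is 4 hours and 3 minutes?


0.1688 (16.88%)

Total minutes: 4×60 + 3 = 243
Day = 24×60 = 1440 minutes
Fraction = 243/1440 ≈ 0.1688
As a percentage: 243/1440 × 100 ≈ 16.88%


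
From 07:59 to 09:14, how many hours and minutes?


End time in minutes: 9×60 + 14 = 554
Start time in minutes: 7×60 + 59 = 479
Difference = 554 - 479 = 75 minutes
= 1 hours 15 minutes

1h 15m


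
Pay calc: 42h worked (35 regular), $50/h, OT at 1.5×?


$2275.00

Regular: 35h × $50 = $1750.00
Overtime: 42 - 35 = 7h
OT pay: 7h × $50 × 1.5 = $525.00
Total = $1750.00 + $525.00 = $2275.00


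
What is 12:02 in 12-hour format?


Hour: 12
12 → 12 PM (noon)

12:02 PM


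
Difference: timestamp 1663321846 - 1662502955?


Difference = 1663321846 - 1662502955 = 818891 seconds
In hours: 818891 / 3600 ≈ 227.5
In days: 818891 / 86400 ≈ 9.48

818891 seconds (227.5 hours / 9.48 days)


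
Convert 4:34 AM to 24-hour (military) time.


Input: 4:34 AM
AM hour stays: 4

04:34


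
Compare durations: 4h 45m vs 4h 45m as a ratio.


1:1 (1.00)

Duration 1: 285 minutes
Duration 2: 285 minutes
Ratio = 285:285
GCD = 285
Simplified = 1:1
As a decimal: 1/1 = 1.00


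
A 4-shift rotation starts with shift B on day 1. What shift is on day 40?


Shift A

Shifts: A, B, C, D
Start: B (index 1)
Day 40: (1 + 40 - 1) mod 4
= 40 mod 4
= 0
Index 0 → shift A


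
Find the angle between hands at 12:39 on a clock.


145.5°

Hour hand (12 ≡ 0 on the dial): 0×30 + 39×0.5 = 19.5°
Minute hand = 39×6 = 234°
Difference = |19.5 - 234| = 214.5°
Since > 180°: 360 - 214.5 = 145.5°


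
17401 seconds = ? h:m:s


Hours: 17401 ÷ 3600 = 4 remainder 3001
Minutes: 3001 ÷ 60 = 50 remainder 1
Seconds: 1

4h 50m 1s


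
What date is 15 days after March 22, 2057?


Start: March 22, 2057
Add 15 days
March 22 → April 1: 31 - 22 + 1 = 10 days (15 - 10 = 5 left)
April 1 + 5 = April 6, 2057

April 6, 2057


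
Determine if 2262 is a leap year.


Rules: divisible by 4 AND (not by 100 OR by 400)
2262 ÷ 4 = 565 remainder 2 → not divisible by 4
Not divisible by 4 → not a leap year

No


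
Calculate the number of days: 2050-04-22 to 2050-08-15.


From April 22, 2050 to August 15, 2050
Rest of April 2050: 30 - 22 = 8
Full months: May 31, June 30, July 31
Days into August 2050: 15
Total = 8 + 31 + 30 + 31 + 15 = 115 days

115 days


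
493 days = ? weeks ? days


Weeks: 493 ÷ 7 = 70 remainder 3

70 weeks 3 days


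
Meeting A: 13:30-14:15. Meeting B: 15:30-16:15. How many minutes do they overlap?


0 minutes

Meeting A: 810-855 (in minutes from midnight)
Meeting B: 930-975
Overlap start = max(810, 930) = 930
Overlap end = min(855, 975) = 855
Overlap = max(0, 855 - 930) = 0 min


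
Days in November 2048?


Month: November (month 11)
November has 30 days

30 days


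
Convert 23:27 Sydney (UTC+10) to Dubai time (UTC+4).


Time difference = UTC+4 - UTC+10 = -6 hours
New hour = (23 -6) mod 24
= 17 mod 24 = 17
Minutes unchanged → 17:27

17:27


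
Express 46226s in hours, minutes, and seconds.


12h 50m 26s

Hours: 46226 ÷ 3600 = 12 remainder 3026
Minutes: 3026 ÷ 60 = 50 remainder 26
Seconds: 26


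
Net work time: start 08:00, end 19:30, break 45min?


10h 45m (645 minutes)

Total time = (19×60+30) - (8×60+0)
= 1170 - 480 = 690 min
Minus break: 690 - 45 = 645 min
= 10h 45m


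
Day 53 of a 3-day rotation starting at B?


Shifts: A, B, C
Start: B (index 1)
Day 53: (1 + 53 - 1) mod 3
= 53 mod 3
= 2
Index 2 → shift C

Shift C


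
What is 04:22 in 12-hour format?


4:22 AM

Hour: 4
4 < 12 → AM


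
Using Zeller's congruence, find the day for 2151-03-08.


Monday

Zeller's congruence:
q=8, m=3, k=51, j=21
h = (8 + ⌊13×4/5⌋ + 51 + ⌊51/4⌋ + ⌊21/4⌋ - 2×21) mod 7
= (8 + 10 + 51 + 12 + 5 - 42) mod 7
= 44 mod 7 = 2
h=2 → Monday


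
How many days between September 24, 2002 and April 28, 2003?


From September 24, 2002 to April 28, 2003
Rest of September 2002: 30 - 24 = 6
Full months: October 31, November 30, December 31, January 31, February 2003 28, March 31
Days into April 2003: 28
Total = 6 + 31 + 30 + 31 + 31 + 28 + 31 + 28 = 216 days

216 days


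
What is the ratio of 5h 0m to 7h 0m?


5:7 (0.71)

Duration 1: 300 minutes
Duration 2: 420 minutes
Ratio = 300:420
GCD = 60
Simplified = 5:7
As a decimal: 5/7 ≈ 0.71


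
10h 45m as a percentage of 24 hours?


Total minutes: 10×60 + 45 = 645
Day = 24×60 = 1440 minutes
Fraction = 645/1440 ≈ 0.4479
As a percentage: 645/1440 × 100 ≈ 44.79%

0.4479 (44.79%)


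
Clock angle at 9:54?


27.0°

Hour hand = 9×30 + 54×0.5 = 297.0°
Minute hand = 54×6 = 324°
Difference = |297.0 - 324| = 27.0°


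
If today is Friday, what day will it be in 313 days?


Wednesday

Start: Friday (index 4)
(4 + 313) mod 7
= 317 mod 7
= 2
Index 2 → Wednesday


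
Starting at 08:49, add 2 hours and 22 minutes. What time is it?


11:11

Start: 529 minutes from midnight
Add: 142 minutes
Total: 671 minutes
Hours: 671 ÷ 60 = 11 remainder 11


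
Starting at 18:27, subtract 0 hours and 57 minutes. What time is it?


Start: 1107 minutes from midnight
Subtract: 57 minutes
Remaining: 1107 - 57 = 1050
Hours: 17, Minutes: 30

17:30


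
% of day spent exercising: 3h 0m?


12.5%

Time: 180 minutes
Day: 1440 minutes
Percentage = (180/1440) × 100 = 12.5%


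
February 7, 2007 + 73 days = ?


April 21, 2007

Start: February 7, 2007
Add 73 days
February 7 → March 1: 28 - 7 + 1 = 22 days (73 - 22 = 51 left)
March 1 → April 1: 31 - 1 + 1 = 31 days (51 - 31 = 20 left)
April 1 + 20 = April 21, 2007


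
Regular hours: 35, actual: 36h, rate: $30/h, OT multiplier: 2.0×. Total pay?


Regular: 35h × $30 = $1050.00
Overtime: 36 - 35 = 1h
OT pay: 1h × $30 × 2.0 = $60.00
Total = $1050.00 + $60.00 = $1110.00

$1110.00


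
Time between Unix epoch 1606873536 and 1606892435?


Difference = 1606892435 - 1606873536 = 18899 seconds
In hours: 18899 / 3600 ≈ 5.2
In days: 18899 / 86400 ≈ 0.22

18899 seconds (5.2 hours / 0.22 days)


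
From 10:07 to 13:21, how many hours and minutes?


3h 14m

End time in minutes: 13×60 + 21 = 801
Start time in minutes: 10×60 + 7 = 607
Difference = 801 - 607 = 194 minutes
= 3 hours 14 minutes


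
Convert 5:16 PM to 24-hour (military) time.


Input: 5:16 PM
PM: 5 + 12 = 17

17:16


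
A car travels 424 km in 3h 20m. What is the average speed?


Distance: 424 km
Time: 3h 20m = 200 min = 200/60 = 10/3 hours
Speed = 424 ÷ (10/3) = 424 × 3 / 10 = 1272/10 = 127.2 km/h

127.2 km/h


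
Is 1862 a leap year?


No

Rules: divisible by 4 AND (not by 100 OR by 400)
1862 ÷ 4 = 465 remainder 2 → not divisible by 4
Not divisible by 4 → not a leap year


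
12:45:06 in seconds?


Hours: 12 × 3600 = 43200
Minutes: 45 × 60 = 2700
Seconds: 6
Total = 43200 + 2700 + 6 = 45906

45906 seconds


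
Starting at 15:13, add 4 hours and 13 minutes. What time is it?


Start: 913 minutes from midnight
Add: 253 minutes
Total: 1166 minutes
Hours: 1166 ÷ 60 = 19 remainder 26

19:26


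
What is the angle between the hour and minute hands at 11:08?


Hour hand = 11×30 + 8×0.5 = 334.0°
Minute hand = 8×6 = 48°
Difference = |334.0 - 48| = 286.0°
Since > 180°: 360 - 286.0 = 74.0°

74.0°


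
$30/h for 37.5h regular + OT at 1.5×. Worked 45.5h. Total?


Regular: 37.5h × $30 = $1125.00
Overtime: 45.5 - 37.5 = 8.0h
OT pay: 8.0h × $30 × 1.5 = $360.00
Total = $1125.00 + $360.00 = $1485.00

$1485.00


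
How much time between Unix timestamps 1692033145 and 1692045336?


Difference = 1692045336 - 1692033145 = 12191 seconds
In hours: 12191 / 3600 ≈ 3.4
In days: 12191 / 86400 ≈ 0.14

12191 seconds (3.4 hours / 0.14 days)


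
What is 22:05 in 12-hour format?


10:05 PM

Hour: 22
22 - 12 = 10 → PM


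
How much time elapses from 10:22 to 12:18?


End time in minutes: 12×60 + 18 = 738
Start time in minutes: 10×60 + 22 = 622
Difference = 738 - 622 = 116 minutes
= 1 hours 56 minutes

1h 56m


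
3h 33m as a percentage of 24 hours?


Total minutes: 3×60 + 33 = 213
Day = 24×60 = 1440 minutes
Fraction = 213/1440 ≈ 0.1479
As a percentage: 213/1440 × 100 ≈ 14.79%

0.1479 (14.79%)


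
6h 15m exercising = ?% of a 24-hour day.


26.0%

Time: 375 minutes
Day: 1440 minutes
Percentage = (375/1440) × 100 ≈ 26.0%


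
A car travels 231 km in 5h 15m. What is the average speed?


Distance: 231 km
Time: 5h 15m = 315 min = 315/60 = 21/4 hours
Speed = 231 ÷ (21/4) = 231 × 4 / 21 = 924/21 = 44.0 km/h

44.0 km/h


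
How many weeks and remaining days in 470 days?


Weeks: 470 ÷ 7 = 67 remainder 1

67 weeks 1 days


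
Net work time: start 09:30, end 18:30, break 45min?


Total time = (18×60+30) - (9×60+30)
= 1110 - 570 = 540 min
Minus break: 540 - 45 = 495 min
= 8h 15m

8h 15m (495 minutes)


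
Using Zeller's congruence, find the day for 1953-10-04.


Zeller's congruence:
q=4, m=10, k=53, j=19
h = (4 + ⌊13×11/5⌋ + 53 + ⌊53/4⌋ + ⌊19/4⌋ - 2×19) mod 7
= (4 + 28 + 53 + 13 + 4 - 38) mod 7
= 64 mod 7 = 1
h=1 → Sunday

Sunday


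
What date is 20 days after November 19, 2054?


December 9, 2054

Start: November 19, 2054
Add 20 days
November 19 → December 1: 30 - 19 + 1 = 12 days (20 - 12 = 8 left)
December 1 + 8 = December 9, 2054


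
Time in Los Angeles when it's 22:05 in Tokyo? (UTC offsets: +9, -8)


Time difference = UTC-8 - UTC+9 = -17 hours
New hour = (22 -17) mod 24
= 5 mod 24 = 5
Minutes unchanged → 05:05

05:05


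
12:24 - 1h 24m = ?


Start: 744 minutes from midnight
Subtract: 84 minutes
Remaining: 744 - 84 = 660
Hours: 11, Minutes: 0

11:00


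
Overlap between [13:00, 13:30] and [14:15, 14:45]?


0 minutes

Meeting A: 780-810 (in minutes from midnight)
Meeting B: 855-885
Overlap start = max(780, 855) = 855
Overlap end = min(810, 885) = 810
Overlap = max(0, 810 - 855) = 0 min


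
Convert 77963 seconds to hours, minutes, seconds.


21h 39m 23s

Hours: 77963 ÷ 3600 = 21 remainder 2363
Minutes: 2363 ÷ 60 = 39 remainder 23
Seconds: 23


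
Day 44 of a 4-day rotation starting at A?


Shifts: A, B, C, D
Start: A (index 0)
Day 44: (0 + 44 - 1) mod 4
= 43 mod 4
= 3
Index 3 → shift D

Shift D


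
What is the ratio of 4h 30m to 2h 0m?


9:4 (2.25)

Duration 1: 270 minutes
Duration 2: 120 minutes
Ratio = 270:120
GCD = 30
Simplified = 9:4
As a decimal: 9/4 = 2.25


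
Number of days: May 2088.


Month: May (month 5)
May has 31 days

31 days


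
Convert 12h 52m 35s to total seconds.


46355 seconds

Hours: 12 × 3600 = 43200
Minutes: 52 × 60 = 3120
Seconds: 35
Total = 43200 + 3120 + 35 = 46355


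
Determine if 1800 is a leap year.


Rules: divisible by 4 AND (not by 100 OR by 400)
1800 ÷ 4 = 450 exactly → divisible by 4
1800 ÷ 100 = 18 exactly → divisible by 100
1800 ÷ 400 = 4 remainder 200 → not divisible by 400
Divisible by 100 but not by 400 → not a leap year

No


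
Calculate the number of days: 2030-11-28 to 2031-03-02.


From November 28, 2030 to March 2, 2031
Rest of November 2030: 30 - 28 = 2
Full months: December 31, January 31, February 2031 28
Days into March 2031: 2
Total = 2 + 31 + 31 + 28 + 2 = 94 days

94 days


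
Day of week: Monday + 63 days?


Start: Monday (index 0)
(0 + 63) mod 7
= 63 mod 7
= 0
Index 0 → Monday

Monday


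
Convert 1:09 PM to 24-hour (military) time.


13:09

Input: 1:09 PM
PM: 1 + 12 = 13


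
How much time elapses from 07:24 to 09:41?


2h 17m

End time in minutes: 9×60 + 41 = 581
Start time in minutes: 7×60 + 24 = 444
Difference = 581 - 444 = 137 minutes
= 2 hours 17 minutes


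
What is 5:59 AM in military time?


Input: 5:59 AM
AM hour stays: 5

05:59


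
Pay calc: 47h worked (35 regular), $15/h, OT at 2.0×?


$885.00

Regular: 35h × $15 = $525.00
Overtime: 47 - 35 = 12h
OT pay: 12h × $15 × 2.0 = $360.00
Total = $525.00 + $360.00 = $885.00


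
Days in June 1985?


30 days

Month: June (month 6)
June has 30 days


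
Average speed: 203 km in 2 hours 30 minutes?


Distance: 203 km
Time: 2h 30m = 150 min = 150/60 = 5/2 hours
Speed = 203 ÷ (5/2) = 203 × 2 / 5 = 406/5 = 81.2 km/h

81.2 km/h


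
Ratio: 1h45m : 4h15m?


7:17 (0.41)

Duration 1: 105 minutes
Duration 2: 255 minutes
Ratio = 105:255
GCD = 15
Simplified = 7:17
As a decimal: 7/17 ≈ 0.41


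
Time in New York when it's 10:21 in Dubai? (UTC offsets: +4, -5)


Time difference = UTC-5 - UTC+4 = -9 hours
New hour = (10 -9) mod 24
= 1 mod 24 = 1
Minutes unchanged → 01:21

01:21


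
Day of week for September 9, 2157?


Friday

Zeller's congruence:
q=9, m=9, k=57, j=21
h = (9 + ⌊13×10/5⌋ + 57 + ⌊57/4⌋ + ⌊21/4⌋ - 2×21) mod 7
= (9 + 26 + 57 + 14 + 5 - 42) mod 7
= 69 mod 7 = 6
h=6 → Friday


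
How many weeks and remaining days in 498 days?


Weeks: 498 ÷ 7 = 71 remainder 1

71 weeks 1 days


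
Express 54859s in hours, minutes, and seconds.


Hours: 54859 ÷ 3600 = 15 remainder 859
Minutes: 859 ÷ 60 = 14 remainder 19
Seconds: 19

15h 14m 19s


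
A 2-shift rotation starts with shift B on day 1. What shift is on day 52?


Shifts: A, B
Start: B (index 1)
Day 52: (1 + 52 - 1) mod 2
= 52 mod 2
= 0
Index 0 → shift A

Shift A


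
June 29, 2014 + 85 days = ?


September 22, 2014

Start: June 29, 2014
Add 85 days
June 29 → July 1: 30 - 29 + 1 = 2 days (85 - 2 = 83 left)
July 1 → August 1: 31 - 1 + 1 = 31 days (83 - 31 = 52 left)
August 1 → September 1: 31 - 1 + 1 = 31 days (52 - 31 = 21 left)
September 1 + 21 = September 22, 2014


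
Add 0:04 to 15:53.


Start: 953 minutes from midnight
Add: 4 minutes
Total: 957 minutes
Hours: 957 ÷ 60 = 15 remainder 57

15:57


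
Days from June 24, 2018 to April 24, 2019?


From June 24, 2018 to April 24, 2019
Rest of June 2018: 30 - 24 = 6
Full months: July 31, August 31, September 30, October 31, November 30, December 31, January 31, February 2019 28, March 31
Days into April 2019: 24
Total = 6 + 31 + 31 + 30 + 31 + 30 + 31 + 31 + 28 + 31 + 24 = 304 days

304 days


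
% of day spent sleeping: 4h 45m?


19.8%

Time: 285 minutes
Day: 1440 minutes
Percentage = (285/1440) × 100 ≈ 19.8%


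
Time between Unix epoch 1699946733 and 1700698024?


751291 seconds (208.7 hours / 8.70 days)

Difference = 1700698024 - 1699946733 = 751291 seconds
In hours: 751291 / 3600 ≈ 208.7
In days: 751291 / 86400 ≈ 8.70


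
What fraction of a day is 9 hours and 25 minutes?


Total minutes: 9×60 + 25 = 565
Day = 24×60 = 1440 minutes
Fraction = 565/1440 ≈ 0.3924
As a percentage: 565/1440 × 100 ≈ 39.24%

0.3924 (39.24%)


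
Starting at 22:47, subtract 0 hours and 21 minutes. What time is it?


Start: 1367 minutes from midnight
Subtract: 21 minutes
Remaining: 1367 - 21 = 1346
Hours: 22, Minutes: 26

22:26


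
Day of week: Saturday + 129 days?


Start: Saturday (index 5)
(5 + 129) mod 7
= 134 mod 7
= 1
Index 1 → Tuesday

Tuesday


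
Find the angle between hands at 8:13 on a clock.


168.5°

Hour hand = 8×30 + 13×0.5 = 246.5°
Minute hand = 13×6 = 78°
Difference = |246.5 - 78| = 168.5°


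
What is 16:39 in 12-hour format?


Hour: 16
16 - 12 = 4 → PM

4:39 PM


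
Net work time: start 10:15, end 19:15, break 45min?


8h 15m (495 minutes)

Total time = (19×60+15) - (10×60+15)
= 1155 - 615 = 540 min
Minus break: 540 - 45 = 495 min
= 8h 15m


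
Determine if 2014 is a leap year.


Rules: divisible by 4 AND (not by 100 OR by 400)
2014 ÷ 4 = 503 remainder 2 → not divisible by 4
Not divisible by 4 → not a leap year

No


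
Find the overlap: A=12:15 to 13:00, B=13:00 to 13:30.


Meeting A: 735-780 (in minutes from midnight)
Meeting B: 780-810
Overlap start = max(735, 780) = 780
Overlap end = min(780, 810) = 780
Overlap = max(0, 780 - 780) = 0 min

0 minutes


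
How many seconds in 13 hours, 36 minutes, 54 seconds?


Hours: 13 × 3600 = 46800
Minutes: 36 × 60 = 2160
Seconds: 54
Total = 46800 + 2160 + 54 = 49014

49014 seconds


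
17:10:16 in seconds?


61816 seconds

Hours: 17 × 3600 = 61200
Minutes: 10 × 60 = 600
Seconds: 16
Total = 61200 + 600 + 16 = 61816


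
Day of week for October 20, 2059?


Monday

Zeller's congruence:
q=20, m=10, k=59, j=20
h = (20 + ⌊13×11/5⌋ + 59 + ⌊59/4⌋ + ⌊20/4⌋ - 2×20) mod 7
= (20 + 28 + 59 + 14 + 5 - 40) mod 7
= 86 mod 7 = 2
h=2 → Monday


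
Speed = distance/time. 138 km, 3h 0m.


46.0 km/h

Distance: 138 km
Time: 3 hours
Speed = 138 / 3 = 46.0 km/h


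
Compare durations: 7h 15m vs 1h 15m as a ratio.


29:5 (5.80)

Duration 1: 435 minutes
Duration 2: 75 minutes
Ratio = 435:75
GCD = 15
Simplified = 29:5
As a decimal: 29/5 = 5.80


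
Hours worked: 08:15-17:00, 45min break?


8h 0m (480 minutes)

Total time = (17×60+0) - (8×60+15)
= 1020 - 495 = 525 min
Minus break: 525 - 45 = 480 min
= 8h 0m


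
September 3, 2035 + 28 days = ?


Start: September 3, 2035
Add 28 days
September 3 → October 1: 30 - 3 + 1 = 28 days (28 - 28 = 0 left)
Land exactly on October 1, 2035

October 1, 2035


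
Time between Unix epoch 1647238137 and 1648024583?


786446 seconds (218.5 hours / 9.10 days)

Difference = 1648024583 - 1647238137 = 786446 seconds
In hours: 786446 / 3600 ≈ 218.5
In days: 786446 / 86400 ≈ 9.10


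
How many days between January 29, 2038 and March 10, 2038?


From January 29, 2038 to March 10, 2038
Rest of January 2038: 31 - 29 = 2
Full months: February 2038 28
Days into March 2038: 10
Total = 2 + 28 + 10 = 40 days

40 days


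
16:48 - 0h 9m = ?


16:39

Start: 1008 minutes from midnight
Subtract: 9 minutes
Remaining: 1008 - 9 = 999
Hours: 16, Minutes: 39


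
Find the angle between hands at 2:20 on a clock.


50.0°

Hour hand = 2×30 + 20×0.5 = 70.0°
Minute hand = 20×6 = 120°
Difference = |70.0 - 120| = 50.0°


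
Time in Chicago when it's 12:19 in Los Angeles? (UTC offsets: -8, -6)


Time difference = UTC-6 - UTC-8 = +2 hours
New hour = (12 + 2) mod 24
= 14 mod 24 = 14
Minutes unchanged → 14:19

14:19


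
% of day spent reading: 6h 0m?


25.0%

Time: 360 minutes
Day: 1440 minutes
Percentage = (360/1440) × 100 = 25.0%


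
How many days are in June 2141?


30 days

Month: June (month 6)
June has 30 days


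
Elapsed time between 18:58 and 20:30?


1h 32m

End time in minutes: 20×60 + 30 = 1230
Start time in minutes: 18×60 + 58 = 1138
Difference = 1230 - 1138 = 92 minutes
= 1 hours 32 minutes
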